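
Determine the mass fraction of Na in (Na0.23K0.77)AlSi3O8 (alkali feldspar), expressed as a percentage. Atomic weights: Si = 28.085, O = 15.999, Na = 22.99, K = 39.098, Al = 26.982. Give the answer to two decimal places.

M((Na0.23K0.77)AlSi3O8) = 274.622 g/mol.
Na contributes 0.23 × 22.99 = 5.288 g per mole.
5.288/274.622 = 0.0193 → 1.93%.

1.93 wt%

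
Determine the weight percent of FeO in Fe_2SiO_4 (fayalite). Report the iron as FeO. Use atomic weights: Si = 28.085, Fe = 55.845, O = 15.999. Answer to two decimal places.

70.51 wt%

M(Fe_2SiO_4) = 203.771 g/mol; M(FeO) = 71.844 g/mol.
Moles FeO per formula unit = 2 Fe ÷ 1 = 2.0000.
FeO fraction = (2.0000 × 71.844) / 203.771 = 143.688/203.771 = 0.7051.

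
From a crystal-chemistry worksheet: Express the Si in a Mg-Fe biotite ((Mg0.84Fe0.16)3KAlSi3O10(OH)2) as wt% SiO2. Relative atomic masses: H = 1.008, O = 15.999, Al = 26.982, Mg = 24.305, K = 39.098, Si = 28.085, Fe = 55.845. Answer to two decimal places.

41.69 wt%

Formula mass = 432.393 g/mol.
3 Si → 3.0000 mol SiO2 per formula unit; M(SiO2) = 60.083, so SiO2 mass = 180.249 g.
180.249/432.393 × 100 = 41.69 wt%.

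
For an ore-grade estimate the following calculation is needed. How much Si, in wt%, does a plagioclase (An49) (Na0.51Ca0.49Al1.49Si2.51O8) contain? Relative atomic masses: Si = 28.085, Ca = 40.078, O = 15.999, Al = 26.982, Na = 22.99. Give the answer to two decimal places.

Formula mass = 0.51·22.99 + 0.49·40.078 + 1.49·26.982 + 2.51·28.085 + 8·15.999 = 270.052 g/mol, of which 70.493 g is Si.
So Si makes up 70.493/270.052 = 0.2610 of the mass, i.e. 26.10%.

26.10 wt%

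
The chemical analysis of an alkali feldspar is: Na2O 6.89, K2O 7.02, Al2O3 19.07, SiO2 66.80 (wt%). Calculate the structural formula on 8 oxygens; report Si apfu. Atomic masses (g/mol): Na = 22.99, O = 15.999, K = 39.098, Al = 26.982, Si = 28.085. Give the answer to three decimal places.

Na2O: 6.89/61.979 = 0.11117 mol → 0.22234 mol Na, 0.11117 mol O.
K2O: 7.02/94.195 = 0.07453 mol → 0.14906 mol K, 0.07453 mol O.
Al2O3: 19.07/101.961 = 0.18703 mol → 0.37406 mol Al, 0.56109 mol O.
SiO2: 66.80/60.083 = 1.11180 mol → 1.11180 mol Si, 2.22360 mol O.
Total oxygen = 2.97039 mol. Normalization factor = 8/2.97039 = 2.69325.
Si per 8 O = 1.11180 × 2.69325 = 2.994.

2.994 Si apfu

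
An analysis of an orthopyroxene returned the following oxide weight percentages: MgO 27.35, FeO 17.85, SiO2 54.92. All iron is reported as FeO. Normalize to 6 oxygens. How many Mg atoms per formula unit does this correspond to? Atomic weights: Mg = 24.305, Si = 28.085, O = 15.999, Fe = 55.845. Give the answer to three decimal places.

27.35 wt% MgO ÷ 40.304 g/mol = 0.67859 mol, giving 0.67859 Mg and 0.67859 O.
17.85 wt% FeO ÷ 71.844 g/mol = 0.24845 mol, giving 0.24845 Fe and 0.24845 O.
54.92 wt% SiO2 ÷ 60.083 g/mol = 0.91407 mol, giving 0.91407 Si and 1.82814 O.
Oxygen sums to 2.75518; scaling by 6/2.75518 = 2.17772 puts the formula on 6 O.
Mg: 0.67859 × 2.17772 = 1.478 atoms per formula unit.

1.478 Mg apfu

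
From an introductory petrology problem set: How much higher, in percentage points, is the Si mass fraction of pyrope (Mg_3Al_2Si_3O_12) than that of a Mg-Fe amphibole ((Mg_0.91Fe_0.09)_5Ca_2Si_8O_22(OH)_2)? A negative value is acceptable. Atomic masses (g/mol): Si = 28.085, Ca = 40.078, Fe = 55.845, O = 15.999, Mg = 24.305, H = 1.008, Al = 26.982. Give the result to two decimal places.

First mineral: 84.255 g Si in 403.122 g formula = 20.90 wt% Si.
Second mineral: 224.680 g Si in 826.546 g formula = 27.18 wt% Si.
20.90% − 27.18% gives a difference of -6.28 percentage points.

-6.28 percentage points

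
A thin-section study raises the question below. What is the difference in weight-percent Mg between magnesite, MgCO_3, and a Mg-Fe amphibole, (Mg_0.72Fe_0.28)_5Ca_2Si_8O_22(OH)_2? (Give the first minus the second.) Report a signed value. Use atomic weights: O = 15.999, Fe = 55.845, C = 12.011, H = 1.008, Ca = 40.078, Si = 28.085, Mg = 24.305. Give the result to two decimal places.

18.61 percentage points

M(MgCO_3) = 84.313 g/mol, so wt% Mg = 24.305/84.313 × 100 = 28.83%.
M((Mg_0.72Fe_0.28)_5Ca_2Si_8O_22(OH)_2) = 856.509 g/mol, so wt% Mg = 87.498/856.509 × 100 = 10.22%.
28.83 − 10.22 = 18.61 pp.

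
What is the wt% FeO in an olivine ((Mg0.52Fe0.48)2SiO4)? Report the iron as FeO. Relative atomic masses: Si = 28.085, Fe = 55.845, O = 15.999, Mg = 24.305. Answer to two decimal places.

40.34 wt%

M((Mg0.52Fe0.48)2SiO4) = 170.969 g/mol; M(FeO) = 71.844 g/mol.
Moles FeO per formula unit = 0.96 Fe ÷ 1 = 0.9600.
FeO fraction = (0.9600 × 71.844) / 170.969 = 68.970/170.969 = 0.4034.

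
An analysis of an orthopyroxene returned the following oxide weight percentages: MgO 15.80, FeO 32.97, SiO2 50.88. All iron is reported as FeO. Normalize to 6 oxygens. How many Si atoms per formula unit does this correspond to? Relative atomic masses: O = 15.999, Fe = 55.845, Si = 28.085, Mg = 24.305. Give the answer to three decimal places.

1.997 Si apfu

15.80 wt% MgO ÷ 40.304 g/mol = 0.39202 mol, giving 0.39202 Mg and 0.39202 O.
32.97 wt% FeO ÷ 71.844 g/mol = 0.45891 mol, giving 0.45891 Fe and 0.45891 O.
50.88 wt% SiO2 ÷ 60.083 g/mol = 0.84683 mol, giving 0.84683 Si and 1.69366 O.
Oxygen sums to 2.54459; scaling by 6/2.54459 = 2.35794 puts the formula on 6 O.
Si: 0.84683 × 2.35794 = 1.997 atoms per formula unit.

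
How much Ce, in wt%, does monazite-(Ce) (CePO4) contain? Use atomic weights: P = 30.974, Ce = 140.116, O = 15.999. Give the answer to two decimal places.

59.60 wt%

Molar mass of CePO4: 1·140.116 + 1·30.974 + 4·15.999 = 235.086 g/mol.
Mass of Ce per formula unit: 1 × 140.116 = 140.116 g.
Weight fraction Ce = 140.116 / 235.086 = 0.5960.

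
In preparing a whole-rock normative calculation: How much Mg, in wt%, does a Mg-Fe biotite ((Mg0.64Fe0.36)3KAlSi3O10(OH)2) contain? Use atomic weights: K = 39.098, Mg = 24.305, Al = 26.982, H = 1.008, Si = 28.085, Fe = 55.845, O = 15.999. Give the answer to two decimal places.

10.34 wt%

M((Mg0.64Fe0.36)3KAlSi3O10(OH)2) = 451.317 g/mol.
Mg contributes 1.92 × 24.305 = 46.666 g per mole.
46.666/451.317 = 0.1034 → 10.34%.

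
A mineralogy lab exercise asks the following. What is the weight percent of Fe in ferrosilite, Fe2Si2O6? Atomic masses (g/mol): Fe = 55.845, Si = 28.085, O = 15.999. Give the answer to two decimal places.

M(Fe2Si2O6) = 263.854 g/mol.
Fe contributes 2 × 55.845 = 111.690 g per mole.
111.690/263.854 = 0.4233 → 42.33%.

42.33 wt%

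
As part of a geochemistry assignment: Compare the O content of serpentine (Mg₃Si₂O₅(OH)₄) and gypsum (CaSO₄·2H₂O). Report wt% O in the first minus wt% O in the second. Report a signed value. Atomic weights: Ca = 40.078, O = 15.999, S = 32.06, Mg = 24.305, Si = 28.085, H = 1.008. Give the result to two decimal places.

-3.80 percentage points

M(Mg₃Si₂O₅(OH)₄) = 277.108 g/mol, so wt% O = 143.991/277.108 × 100 = 51.96%.
M(CaSO₄·2H₂O) = 172.164 g/mol, so wt% O = 95.994/172.164 × 100 = 55.76%.
51.96 − 55.76 = -3.80 pp.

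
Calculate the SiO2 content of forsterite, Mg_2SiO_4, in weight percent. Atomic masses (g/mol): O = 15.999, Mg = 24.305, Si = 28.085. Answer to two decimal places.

42.71 wt%

M(Mg_2SiO_4) = 140.691 g/mol; M(SiO2) = 60.083 g/mol.
Moles SiO2 per formula unit = 1 Si ÷ 1 = 1.0000.
SiO2 fraction = (1.0000 × 60.083) / 140.691 = 60.083/140.691 = 0.4271.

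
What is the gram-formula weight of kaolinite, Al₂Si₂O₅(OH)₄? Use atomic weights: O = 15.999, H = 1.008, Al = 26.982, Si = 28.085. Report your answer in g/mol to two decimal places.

Al: 2 × 26.982 = 53.9640
Si: 2 × 28.085 = 56.1700
O: 9 × 15.999 = 143.9910
H: 4 × 1.008 = 4.0320
Summing the contributions gives the formula mass.

258.16 g/mol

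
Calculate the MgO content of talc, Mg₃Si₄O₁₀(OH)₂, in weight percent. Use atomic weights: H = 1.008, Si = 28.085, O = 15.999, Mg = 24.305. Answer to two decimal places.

M(Mg₃Si₄O₁₀(OH)₂) = 379.259 g/mol; M(MgO) = 40.304 g/mol.
Moles MgO per formula unit = 3 Mg ÷ 1 = 3.0000.
MgO fraction = (3.0000 × 40.304) / 379.259 = 120.912/379.259 = 0.3188.

31.88 wt%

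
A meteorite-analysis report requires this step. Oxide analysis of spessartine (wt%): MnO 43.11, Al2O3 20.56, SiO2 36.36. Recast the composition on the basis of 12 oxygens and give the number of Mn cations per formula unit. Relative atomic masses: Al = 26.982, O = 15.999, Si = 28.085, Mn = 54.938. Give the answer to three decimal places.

3.010 Mn apfu

43.11 wt% MnO ÷ 70.937 g/mol = 0.60772 mol, giving 0.60772 Mn and 0.60772 O.
20.56 wt% Al2O3 ÷ 101.961 g/mol = 0.20165 mol, giving 0.40330 Al and 0.60495 O.
36.36 wt% SiO2 ÷ 60.083 g/mol = 0.60516 mol, giving 0.60516 Si and 1.21032 O.
Oxygen sums to 2.42299; scaling by 12/2.42299 = 4.95256 puts the formula on 12 O.
Mn: 0.60772 × 4.95256 = 3.010 atoms per formula unit.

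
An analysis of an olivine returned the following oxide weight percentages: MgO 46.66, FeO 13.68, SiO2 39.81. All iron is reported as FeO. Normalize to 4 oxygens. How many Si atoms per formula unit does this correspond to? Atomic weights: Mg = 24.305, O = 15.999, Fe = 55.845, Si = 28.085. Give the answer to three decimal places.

MgO (M=40.304): mol = 1.15770; Mg = 1.15770, O = 1.15770.
FeO (M=71.844): mol = 0.19041; Fe = 0.19041, O = 0.19041.
SiO2 (M=60.083): mol = 0.66258; Si = 0.66258, O = 1.32516.
ΣO = 2.67327; factor = 4/ΣO = 1.49629.
Si apfu = 0.66258 × 1.49629 = 0.991.

0.991 Si apfu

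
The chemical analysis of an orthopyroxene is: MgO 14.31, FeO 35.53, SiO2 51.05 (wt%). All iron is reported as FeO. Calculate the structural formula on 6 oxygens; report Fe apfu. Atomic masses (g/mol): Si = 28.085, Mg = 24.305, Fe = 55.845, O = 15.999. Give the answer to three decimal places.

14.31 wt% MgO ÷ 40.304 g/mol = 0.35505 mol, giving 0.35505 Mg and 0.35505 O.
35.53 wt% FeO ÷ 71.844 g/mol = 0.49454 mol, giving 0.49454 Fe and 0.49454 O.
51.05 wt% SiO2 ÷ 60.083 g/mol = 0.84966 mol, giving 0.84966 Si and 1.69932 O.
Oxygen sums to 2.54891; scaling by 6/2.54891 = 2.35395 puts the formula on 6 O.
Fe: 0.49454 × 2.35395 = 1.164 atoms per formula unit.

1.164 Fe apfu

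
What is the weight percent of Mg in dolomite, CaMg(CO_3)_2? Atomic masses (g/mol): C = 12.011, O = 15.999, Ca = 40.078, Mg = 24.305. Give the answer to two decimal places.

13.18 wt%

Molar mass of CaMg(CO_3)_2: 1×40.078 + 1×24.305 + 2×12.011 + 6×15.999 = 184.399 g/mol.
Mass of Mg per formula unit: 1 × 24.305 = 24.305 g.
Weight fraction Mg = 24.305 / 184.399 = 0.1318.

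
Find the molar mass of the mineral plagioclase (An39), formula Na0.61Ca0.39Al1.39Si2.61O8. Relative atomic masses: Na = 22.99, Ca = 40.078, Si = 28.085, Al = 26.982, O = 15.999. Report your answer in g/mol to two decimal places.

M = 0.61*22.99 + 0.39*40.078 + 1.39*26.982 + 2.61*28.085 + 8*15.999

268.45 g/mol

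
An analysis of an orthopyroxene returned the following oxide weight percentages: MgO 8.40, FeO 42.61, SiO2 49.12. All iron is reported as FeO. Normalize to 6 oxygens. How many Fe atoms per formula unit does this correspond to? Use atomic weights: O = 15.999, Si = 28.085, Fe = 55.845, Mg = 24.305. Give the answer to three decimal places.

1.460 Fe apfu

MgO: 8.40/40.304 = 0.20842 mol → 0.20842 mol Mg, 0.20842 mol O.
FeO: 42.61/71.844 = 0.59309 mol → 0.59309 mol Fe, 0.59309 mol O.
SiO2: 49.12/60.083 = 0.81754 mol → 0.81754 mol Si, 1.63508 mol O.
Total oxygen = 2.43659 mol. Normalization factor = 6/2.43659 = 2.46246.
Fe per 6 O = 0.59309 × 2.46246 = 1.460.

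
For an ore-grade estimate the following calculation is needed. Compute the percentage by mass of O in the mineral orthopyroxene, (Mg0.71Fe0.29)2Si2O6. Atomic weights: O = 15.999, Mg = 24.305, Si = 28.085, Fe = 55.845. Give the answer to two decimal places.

43.82 wt%

Formula mass = 1.42·24.305 + 0.58·55.845 + 2·28.085 + 6·15.999 = 219.067 g/mol, of which 95.994 g is O.
So O makes up 95.994/219.067 = 0.4382 of the mass, i.e. 43.82%.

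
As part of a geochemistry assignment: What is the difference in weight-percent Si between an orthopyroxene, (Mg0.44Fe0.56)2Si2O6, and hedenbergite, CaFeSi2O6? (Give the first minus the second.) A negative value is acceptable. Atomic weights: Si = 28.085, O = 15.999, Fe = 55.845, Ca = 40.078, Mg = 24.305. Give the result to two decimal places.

Si in (Mg0.44Fe0.56)2Si2O6: molar mass 236.099 g/mol; 2×28.085 = 56.170 g → 23.79 wt%.
Si in CaFeSi2O6: molar mass 248.087 g/mol; 2×28.085 = 56.170 g → 22.64 wt%.
Difference = 23.79 − 22.64 = 1.15 percentage points.

1.15 percentage points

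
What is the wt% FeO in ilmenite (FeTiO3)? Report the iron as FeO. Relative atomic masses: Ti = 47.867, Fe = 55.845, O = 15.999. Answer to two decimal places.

M(FeTiO3) = 151.709 g/mol; M(FeO) = 71.844 g/mol.
Moles FeO per formula unit = 1 Fe ÷ 1 = 1.0000.
FeO fraction = (1.0000 × 71.844) / 151.709 = 71.844/151.709 = 0.4736.

47.36 wt%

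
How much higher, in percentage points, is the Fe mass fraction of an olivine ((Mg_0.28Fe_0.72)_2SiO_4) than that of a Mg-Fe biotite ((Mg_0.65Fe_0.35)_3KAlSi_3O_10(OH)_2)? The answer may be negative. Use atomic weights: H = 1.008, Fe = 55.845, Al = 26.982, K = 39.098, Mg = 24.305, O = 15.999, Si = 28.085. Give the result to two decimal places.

Fe in (Mg_0.28Fe_0.72)_2SiO_4: molar mass 186.109 g/mol; 1.44×55.845 = 80.417 g → 43.21 wt%.
Fe in (Mg_0.65Fe_0.35)_3KAlSi_3O_10(OH)_2: molar mass 450.371 g/mol; 1.05×55.845 = 58.637 g → 13.02 wt%.
Difference = 43.21 − 13.02 = 30.19 percentage points.

30.19 percentage points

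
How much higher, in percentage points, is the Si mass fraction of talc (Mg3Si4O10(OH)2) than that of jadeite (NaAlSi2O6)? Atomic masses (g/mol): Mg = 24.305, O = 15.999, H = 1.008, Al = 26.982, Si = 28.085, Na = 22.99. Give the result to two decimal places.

First mineral: 112.340 g Si in 379.259 g formula = 29.62 wt% Si.
Second mineral: 56.170 g Si in 202.136 g formula = 27.79 wt% Si.
29.62% − 27.79% gives a difference of 1.83 percentage points.

1.83 percentage points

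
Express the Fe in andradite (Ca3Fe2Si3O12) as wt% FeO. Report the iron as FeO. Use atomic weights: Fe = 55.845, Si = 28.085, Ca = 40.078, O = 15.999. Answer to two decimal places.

Molar mass of Ca3Fe2Si3O12 = 3·40.078 + 2·55.845 + 3·28.085 + 12·15.999 = 508.167 g/mol.
Each formula unit contains 2 Fe, equivalent to 2/1 = 2.0000 mol FeO.
M(FeO) = 1×55.845 + 1×15.999 = 71.844 g/mol.
Mass of FeO per formula unit = 2.0000 × 71.844 = 143.688 g.
FeO wt% = 143.688 / 508.167 × 100 = 28.28%.

28.28 wt%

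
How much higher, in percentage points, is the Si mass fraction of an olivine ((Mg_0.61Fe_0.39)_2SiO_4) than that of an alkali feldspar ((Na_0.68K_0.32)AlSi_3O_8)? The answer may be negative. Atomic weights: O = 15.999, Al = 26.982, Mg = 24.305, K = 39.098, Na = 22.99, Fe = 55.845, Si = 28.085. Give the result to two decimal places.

-14.52 percentage points

First mineral: 28.085 g Si in 165.292 g formula = 16.99 wt% Si.
Second mineral: 84.255 g Si in 267.374 g formula = 31.51 wt% Si.
16.99% − 31.51% gives a difference of -14.52 percentage points.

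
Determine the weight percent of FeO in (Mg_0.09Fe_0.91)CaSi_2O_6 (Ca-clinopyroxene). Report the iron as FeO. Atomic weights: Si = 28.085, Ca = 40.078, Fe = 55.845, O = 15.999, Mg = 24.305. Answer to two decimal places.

26.66 wt%

M((Mg_0.09Fe_0.91)CaSi_2O_6) = 245.248 g/mol; M(FeO) = 71.844 g/mol.
Moles FeO per formula unit = 0.91 Fe ÷ 1 = 0.9100.
FeO fraction = (0.9100 × 71.844) / 245.248 = 65.378/245.248 = 0.2666.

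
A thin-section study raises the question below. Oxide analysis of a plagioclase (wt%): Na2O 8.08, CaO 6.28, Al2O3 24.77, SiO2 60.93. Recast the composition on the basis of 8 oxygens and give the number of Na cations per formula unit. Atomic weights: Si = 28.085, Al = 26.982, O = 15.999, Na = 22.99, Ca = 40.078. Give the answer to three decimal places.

Na2O (M=61.979): mol = 0.13037; Na = 0.26074, O = 0.13037.
CaO (M=56.077): mol = 0.11199; Ca = 0.11199, O = 0.11199.
Al2O3 (M=101.961): mol = 0.24294; Al = 0.48588, O = 0.72882.
SiO2 (M=60.083): mol = 1.01410; Si = 1.01410, O = 2.02820.
ΣO = 2.99938; factor = 8/ΣO = 2.66722.
Na apfu = 0.26074 × 2.66722 = 0.695.

0.695 Na apfu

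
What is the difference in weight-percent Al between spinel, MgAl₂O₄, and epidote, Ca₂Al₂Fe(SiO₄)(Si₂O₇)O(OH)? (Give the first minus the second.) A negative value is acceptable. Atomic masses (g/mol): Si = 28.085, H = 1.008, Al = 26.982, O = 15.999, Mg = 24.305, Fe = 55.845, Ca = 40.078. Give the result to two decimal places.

M(MgAl₂O₄) = 142.265 g/mol, so wt% Al = 53.964/142.265 × 100 = 37.93%.
M(Ca₂Al₂Fe(SiO₄)(Si₂O₇)O(OH)) = 483.215 g/mol, so wt% Al = 53.964/483.215 × 100 = 11.17%.
37.93 − 11.17 = 26.76 pp.

26.76 percentage points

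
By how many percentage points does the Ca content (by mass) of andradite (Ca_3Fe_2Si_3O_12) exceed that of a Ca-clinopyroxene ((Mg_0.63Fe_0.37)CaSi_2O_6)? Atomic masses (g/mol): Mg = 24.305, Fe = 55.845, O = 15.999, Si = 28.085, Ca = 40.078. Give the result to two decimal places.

6.10 percentage points

M(Ca_3Fe_2Si_3O_12) = 508.167 g/mol, so wt% Ca = 120.234/508.167 × 100 = 23.66%.
M((Mg_0.63Fe_0.37)CaSi_2O_6) = 228.217 g/mol, so wt% Ca = 40.078/228.217 × 100 = 17.56%.
23.66 − 17.56 = 6.10 pp.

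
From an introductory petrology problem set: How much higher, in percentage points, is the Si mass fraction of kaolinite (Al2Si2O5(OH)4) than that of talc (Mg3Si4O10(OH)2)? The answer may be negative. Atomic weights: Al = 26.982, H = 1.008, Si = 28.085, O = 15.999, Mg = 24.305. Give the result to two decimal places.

M(Al2Si2O5(OH)4) = 258.157 g/mol, so wt% Si = 56.170/258.157 × 100 = 21.76%.
M(Mg3Si4O10(OH)2) = 379.259 g/mol, so wt% Si = 112.340/379.259 × 100 = 29.62%.
21.76 − 29.62 = -7.86 pp.

-7.86 percentage points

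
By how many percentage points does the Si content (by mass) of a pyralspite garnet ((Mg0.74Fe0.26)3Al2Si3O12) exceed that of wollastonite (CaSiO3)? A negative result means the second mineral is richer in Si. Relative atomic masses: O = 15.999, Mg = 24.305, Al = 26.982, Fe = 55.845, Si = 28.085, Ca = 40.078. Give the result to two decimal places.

Si in (Mg0.74Fe0.26)3Al2Si3O12: molar mass 427.723 g/mol; 3×28.085 = 84.255 g → 19.70 wt%.
Si in CaSiO3: molar mass 116.160 g/mol; 1×28.085 = 28.085 g → 24.18 wt%.
Difference = 19.70 − 24.18 = -4.48 percentage points.

-4.48 percentage points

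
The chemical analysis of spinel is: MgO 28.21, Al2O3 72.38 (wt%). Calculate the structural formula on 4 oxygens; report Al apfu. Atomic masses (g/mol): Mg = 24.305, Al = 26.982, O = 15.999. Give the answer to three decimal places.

2.007 Al apfu

MgO (M=40.304): mol = 0.69993; Mg = 0.69993, O = 0.69993.
Al2O3 (M=101.961): mol = 0.70988; Al = 1.41976, O = 2.12964.
ΣO = 2.82957; factor = 4/ΣO = 1.41364.
Al apfu = 1.41976 × 1.41364 = 2.007.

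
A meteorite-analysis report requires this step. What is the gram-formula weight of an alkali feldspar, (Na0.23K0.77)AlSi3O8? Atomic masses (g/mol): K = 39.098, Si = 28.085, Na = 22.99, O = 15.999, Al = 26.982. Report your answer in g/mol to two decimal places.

The formula mass is the sum 0.23*22.99 + 0.77*39.098 + 1*26.982 + 3*28.085 + 8*15.999.

274.62 g/mol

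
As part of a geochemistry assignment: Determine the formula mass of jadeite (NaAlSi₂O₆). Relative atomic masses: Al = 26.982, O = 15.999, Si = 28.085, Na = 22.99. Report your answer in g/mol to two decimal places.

202.14 g/mol

M = 1*22.99 + 1*26.982 + 2*28.085 + 6*15.999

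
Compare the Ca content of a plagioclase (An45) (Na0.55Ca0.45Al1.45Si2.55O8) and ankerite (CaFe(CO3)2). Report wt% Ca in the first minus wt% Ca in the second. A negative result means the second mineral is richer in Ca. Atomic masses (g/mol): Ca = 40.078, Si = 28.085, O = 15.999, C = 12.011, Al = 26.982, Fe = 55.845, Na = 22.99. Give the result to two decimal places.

First mineral: 18.035 g Ca in 269.412 g formula = 6.69 wt% Ca.
Second mineral: 40.078 g Ca in 215.939 g formula = 18.56 wt% Ca.
6.69% − 18.56% gives a difference of -11.87 percentage points.

-11.87 percentage points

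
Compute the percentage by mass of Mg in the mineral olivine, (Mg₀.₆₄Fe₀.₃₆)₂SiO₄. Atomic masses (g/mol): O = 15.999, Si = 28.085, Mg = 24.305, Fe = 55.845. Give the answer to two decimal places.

M((Mg₀.₆₄Fe₀.₃₆)₂SiO₄) = 163.400 g/mol.
Mg contributes 1.28 × 24.305 = 31.110 g per mole.
31.110/163.400 = 0.1904 → 19.04%.

19.04 mass %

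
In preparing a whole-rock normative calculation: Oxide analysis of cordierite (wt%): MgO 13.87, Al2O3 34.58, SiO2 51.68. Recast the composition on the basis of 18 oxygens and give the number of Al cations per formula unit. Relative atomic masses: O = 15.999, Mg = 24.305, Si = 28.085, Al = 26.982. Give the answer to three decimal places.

MgO: 13.87/40.304 = 0.34413 mol → 0.34413 mol Mg, 0.34413 mol O.
Al2O3: 34.58/101.961 = 0.33915 mol → 0.67830 mol Al, 1.01745 mol O.
SiO2: 51.68/60.083 = 0.86014 mol → 0.86014 mol Si, 1.72028 mol O.
Total oxygen = 3.08186 mol. Normalization factor = 18/3.08186 = 5.84063.
Al per 18 O = 0.67830 × 5.84063 = 3.962.

3.962 Al apfu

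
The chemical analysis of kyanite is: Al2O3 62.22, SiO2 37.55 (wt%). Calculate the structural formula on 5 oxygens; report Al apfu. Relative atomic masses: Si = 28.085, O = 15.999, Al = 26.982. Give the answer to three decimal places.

62.22 wt% Al2O3 ÷ 101.961 g/mol = 0.61023 mol, giving 1.22046 Al and 1.83069 O.
37.55 wt% SiO2 ÷ 60.083 g/mol = 0.62497 mol, giving 0.62497 Si and 1.24994 O.
Oxygen sums to 3.08063; scaling by 5/3.08063 = 1.62304 puts the formula on 5 O.
Al: 1.22046 × 1.62304 = 1.981 atoms per formula unit.

1.981 Al apfu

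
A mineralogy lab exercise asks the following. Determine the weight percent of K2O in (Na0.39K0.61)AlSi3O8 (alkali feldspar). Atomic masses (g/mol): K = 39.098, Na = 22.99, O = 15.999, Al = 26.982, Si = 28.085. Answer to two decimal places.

10.56 wt%

Formula mass = 272.045 g/mol.
0.61 K → 0.3050 mol K2O per formula unit; M(K2O) = 94.195, so K2O mass = 28.729 g.
28.729/272.045 × 100 = 10.56 wt%.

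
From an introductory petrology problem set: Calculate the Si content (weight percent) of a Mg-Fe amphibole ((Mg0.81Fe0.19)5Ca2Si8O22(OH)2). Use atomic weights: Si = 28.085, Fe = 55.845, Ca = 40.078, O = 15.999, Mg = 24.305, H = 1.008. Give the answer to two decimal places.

M((Mg0.81Fe0.19)5Ca2Si8O22(OH)2) = 842.316 g/mol.
Si contributes 8 × 28.085 = 224.680 g per mole.
224.680/842.316 = 0.2667 → 26.67%.

26.67 weight percent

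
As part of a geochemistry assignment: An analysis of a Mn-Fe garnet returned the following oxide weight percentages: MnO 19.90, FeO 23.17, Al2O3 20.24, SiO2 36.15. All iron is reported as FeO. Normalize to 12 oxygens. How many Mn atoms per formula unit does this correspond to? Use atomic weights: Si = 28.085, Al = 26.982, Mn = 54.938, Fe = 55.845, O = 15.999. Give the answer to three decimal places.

19.90 wt% MnO ÷ 70.937 g/mol = 0.28053 mol, giving 0.28053 Mn and 0.28053 O.
23.17 wt% FeO ÷ 71.844 g/mol = 0.32250 mol, giving 0.32250 Fe and 0.32250 O.
20.24 wt% Al2O3 ÷ 101.961 g/mol = 0.19851 mol, giving 0.39702 Al and 0.59553 O.
36.15 wt% SiO2 ÷ 60.083 g/mol = 0.60167 mol, giving 0.60167 Si and 1.20334 O.
Oxygen sums to 2.40190; scaling by 12/2.40190 = 4.99604 puts the formula on 12 O.
Mn: 0.28053 × 4.99604 = 1.402 atoms per formula unit.

1.402 Mn apfu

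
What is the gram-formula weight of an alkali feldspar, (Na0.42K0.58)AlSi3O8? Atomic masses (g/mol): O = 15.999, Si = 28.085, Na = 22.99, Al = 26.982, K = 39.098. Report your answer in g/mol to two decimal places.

271.56 g/mol

M = 0.42×22.99 + 0.58×39.098 + 1×26.982 + 3×28.085 + 8×15.999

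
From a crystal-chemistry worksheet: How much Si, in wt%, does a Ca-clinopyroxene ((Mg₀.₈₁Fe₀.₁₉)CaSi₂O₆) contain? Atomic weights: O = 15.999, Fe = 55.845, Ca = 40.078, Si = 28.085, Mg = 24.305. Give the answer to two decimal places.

Formula mass = 0.81×24.305 + 0.19×55.845 + 1×40.078 + 2×28.085 + 6×15.999 = 222.540 g/mol, of which 56.170 g is Si.
So Si makes up 56.170/222.540 = 0.2524 of the mass, i.e. 25.24%.

25.24 wt%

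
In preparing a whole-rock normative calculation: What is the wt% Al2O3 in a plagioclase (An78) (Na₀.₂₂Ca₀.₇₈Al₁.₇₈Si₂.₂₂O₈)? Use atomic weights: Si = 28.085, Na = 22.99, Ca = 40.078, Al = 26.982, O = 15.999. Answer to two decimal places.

33.04 wt%

Formula mass = 274.687 g/mol.
1.78 Al → 0.8900 mol Al2O3 per formula unit; M(Al2O3) = 101.961, so Al2O3 mass = 90.745 g.
90.745/274.687 × 100 = 33.04 wt%.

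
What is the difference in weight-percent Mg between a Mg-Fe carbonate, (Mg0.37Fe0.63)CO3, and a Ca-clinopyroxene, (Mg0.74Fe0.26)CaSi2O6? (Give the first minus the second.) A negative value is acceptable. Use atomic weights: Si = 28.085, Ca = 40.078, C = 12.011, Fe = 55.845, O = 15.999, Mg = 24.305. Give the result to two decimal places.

0.63 percentage points

Mg in (Mg0.37Fe0.63)CO3: molar mass 104.183 g/mol; 0.37×24.305 = 8.993 g → 8.63 wt%.
Mg in (Mg0.74Fe0.26)CaSi2O6: molar mass 224.747 g/mol; 0.74×24.305 = 17.986 g → 8.00 wt%.
Difference = 8.63 − 8.00 = 0.63 percentage points.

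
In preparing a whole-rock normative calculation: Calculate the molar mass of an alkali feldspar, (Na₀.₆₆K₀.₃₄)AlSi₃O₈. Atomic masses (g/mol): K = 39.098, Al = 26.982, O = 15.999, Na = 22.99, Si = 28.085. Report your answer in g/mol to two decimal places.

267.70 g/mol

M = 0.66·22.99 + 0.34·39.098 + 1·26.982 + 3·28.085 + 8·15.999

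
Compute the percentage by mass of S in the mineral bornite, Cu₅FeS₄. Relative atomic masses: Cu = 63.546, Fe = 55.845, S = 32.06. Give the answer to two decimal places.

Formula mass = 5×63.546 + 1×55.845 + 4×32.06 = 501.815 g/mol, of which 128.240 g is S.
So S makes up 128.240/501.815 = 0.2556 of the mass, i.e. 25.56%.

25.56 wt%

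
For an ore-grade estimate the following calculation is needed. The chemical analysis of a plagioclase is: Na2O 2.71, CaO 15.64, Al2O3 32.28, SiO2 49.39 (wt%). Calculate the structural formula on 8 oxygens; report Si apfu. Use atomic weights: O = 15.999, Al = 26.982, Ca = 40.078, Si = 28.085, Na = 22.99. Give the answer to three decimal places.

2.255 Si apfu

2.71 wt% Na2O ÷ 61.979 g/mol = 0.04372 mol, giving 0.08744 Na and 0.04372 O.
15.64 wt% CaO ÷ 56.077 g/mol = 0.27890 mol, giving 0.27890 Ca and 0.27890 O.
32.28 wt% Al2O3 ÷ 101.961 g/mol = 0.31659 mol, giving 0.63318 Al and 0.94977 O.
49.39 wt% SiO2 ÷ 60.083 g/mol = 0.82203 mol, giving 0.82203 Si and 1.64406 O.
Oxygen sums to 2.91645; scaling by 8/2.91645 = 2.74306 puts the formula on 8 O.
Si: 0.82203 × 2.74306 = 2.255 atoms per formula unit.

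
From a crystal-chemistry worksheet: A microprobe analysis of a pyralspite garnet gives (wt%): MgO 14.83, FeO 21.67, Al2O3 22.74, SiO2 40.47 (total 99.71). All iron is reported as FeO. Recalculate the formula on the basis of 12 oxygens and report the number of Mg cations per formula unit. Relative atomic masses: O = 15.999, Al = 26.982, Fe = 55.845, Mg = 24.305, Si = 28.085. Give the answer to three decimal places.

1.644 Mg apfu

14.83 wt% MgO ÷ 40.304 g/mol = 0.36795 mol, giving 0.36795 Mg and 0.36795 O.
21.67 wt% FeO ÷ 71.844 g/mol = 0.30163 mol, giving 0.30163 Fe and 0.30163 O.
22.74 wt% Al2O3 ÷ 101.961 g/mol = 0.22303 mol, giving 0.44606 Al and 0.66909 O.
40.47 wt% SiO2 ÷ 60.083 g/mol = 0.67357 mol, giving 0.67357 Si and 1.34714 O.
Oxygen sums to 2.68581; scaling by 12/2.68581 = 4.46793 puts the formula on 12 O.
Mg: 0.36795 × 4.46793 = 1.644 atoms per formula unit.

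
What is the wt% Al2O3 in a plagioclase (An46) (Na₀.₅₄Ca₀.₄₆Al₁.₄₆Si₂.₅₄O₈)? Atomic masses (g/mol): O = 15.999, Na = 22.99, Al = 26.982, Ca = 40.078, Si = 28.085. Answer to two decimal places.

27.61 wt%

Molar mass of Na₀.₅₄Ca₀.₄₆Al₁.₄₆Si₂.₅₄O₈ = 0.54·22.99 + 0.46·40.078 + 1.46·26.982 + 2.54·28.085 + 8·15.999 = 269.572 g/mol.
Each formula unit contains 1.46 Al, equivalent to 1.46/2 = 0.7300 mol Al2O3.
M(Al2O3) = 2×26.982 + 3×15.999 = 101.961 g/mol.
Mass of Al2O3 per formula unit = 0.7300 × 101.961 = 74.432 g.
Al2O3 wt% = 74.432 / 269.572 × 100 = 27.61%.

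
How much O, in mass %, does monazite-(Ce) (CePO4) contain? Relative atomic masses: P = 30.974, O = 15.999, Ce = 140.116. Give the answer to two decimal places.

Formula mass = 1·140.116 + 1·30.974 + 4·15.999 = 235.086 g/mol, of which 63.996 g is O.
So O makes up 63.996/235.086 = 0.2722 of the mass, i.e. 27.22%.

27.22 mass %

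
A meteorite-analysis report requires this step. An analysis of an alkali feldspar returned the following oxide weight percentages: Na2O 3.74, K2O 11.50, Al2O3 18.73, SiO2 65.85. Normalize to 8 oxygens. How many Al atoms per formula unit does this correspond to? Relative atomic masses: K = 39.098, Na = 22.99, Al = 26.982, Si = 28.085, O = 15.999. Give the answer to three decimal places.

1.005 Al apfu

Na2O: 3.74/61.979 = 0.06034 mol → 0.12068 mol Na, 0.06034 mol O.
K2O: 11.50/94.195 = 0.12209 mol → 0.24418 mol K, 0.12209 mol O.
Al2O3: 18.73/101.961 = 0.18370 mol → 0.36740 mol Al, 0.55110 mol O.
SiO2: 65.85/60.083 = 1.09598 mol → 1.09598 mol Si, 2.19196 mol O.
Total oxygen = 2.92549 mol. Normalization factor = 8/2.92549 = 2.73458.
Al per 8 O = 0.36740 × 2.73458 = 1.005.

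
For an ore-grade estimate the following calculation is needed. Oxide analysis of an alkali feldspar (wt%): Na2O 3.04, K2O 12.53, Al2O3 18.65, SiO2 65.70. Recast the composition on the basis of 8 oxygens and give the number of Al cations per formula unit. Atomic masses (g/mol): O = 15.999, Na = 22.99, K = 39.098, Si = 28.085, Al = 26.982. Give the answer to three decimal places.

3.04 wt% Na2O ÷ 61.979 g/mol = 0.04905 mol, giving 0.09810 Na and 0.04905 O.
12.53 wt% K2O ÷ 94.195 g/mol = 0.13302 mol, giving 0.26604 K and 0.13302 O.
18.65 wt% Al2O3 ÷ 101.961 g/mol = 0.18291 mol, giving 0.36582 Al and 0.54873 O.
65.70 wt% SiO2 ÷ 60.083 g/mol = 1.09349 mol, giving 1.09349 Si and 2.18698 O.
Oxygen sums to 2.91778; scaling by 8/2.91778 = 2.74181 puts the formula on 8 O.
Al: 0.36582 × 2.74181 = 1.003 atoms per formula unit.

1.003 Al apfu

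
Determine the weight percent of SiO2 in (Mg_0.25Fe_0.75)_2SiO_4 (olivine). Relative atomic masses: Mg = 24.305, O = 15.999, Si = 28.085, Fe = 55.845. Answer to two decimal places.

31.96 wt%

Formula mass = 188.001 g/mol.
1 Si → 1.0000 mol SiO2 per formula unit; M(SiO2) = 60.083, so SiO2 mass = 60.083 g.
60.083/188.001 × 100 = 31.96 wt%.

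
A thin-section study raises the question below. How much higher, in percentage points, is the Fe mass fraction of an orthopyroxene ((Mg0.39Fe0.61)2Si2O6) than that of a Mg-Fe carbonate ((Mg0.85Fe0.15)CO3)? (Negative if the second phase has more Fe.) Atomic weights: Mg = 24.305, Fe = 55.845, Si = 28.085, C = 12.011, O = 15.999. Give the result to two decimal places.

19.07 percentage points

M((Mg0.39Fe0.61)2Si2O6) = 239.253 g/mol, so wt% Fe = 68.131/239.253 × 100 = 28.48%.
M((Mg0.85Fe0.15)CO3) = 89.044 g/mol, so wt% Fe = 8.377/89.044 × 100 = 9.41%.
28.48 − 9.41 = 19.07 pp.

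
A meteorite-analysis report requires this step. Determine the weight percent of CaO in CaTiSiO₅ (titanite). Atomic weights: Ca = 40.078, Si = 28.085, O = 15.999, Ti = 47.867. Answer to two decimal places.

M(CaTiSiO₅) = 196.025 g/mol; M(CaO) = 56.077 g/mol.
Moles CaO per formula unit = 1 Ca ÷ 1 = 1.0000.
CaO fraction = (1.0000 × 56.077) / 196.025 = 56.077/196.025 = 0.2861.

28.61 wt%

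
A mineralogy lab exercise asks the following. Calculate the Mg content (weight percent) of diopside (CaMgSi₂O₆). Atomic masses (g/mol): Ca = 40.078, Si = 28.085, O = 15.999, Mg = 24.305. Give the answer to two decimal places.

Molar mass of CaMgSi₂O₆: 1·40.078 + 1·24.305 + 2·28.085 + 6·15.999 = 216.547 g/mol.
Mass of Mg per formula unit: 1 × 24.305 = 24.305 g.
Weight fraction Mg = 24.305 / 216.547 = 0.1122.

11.22 weight percent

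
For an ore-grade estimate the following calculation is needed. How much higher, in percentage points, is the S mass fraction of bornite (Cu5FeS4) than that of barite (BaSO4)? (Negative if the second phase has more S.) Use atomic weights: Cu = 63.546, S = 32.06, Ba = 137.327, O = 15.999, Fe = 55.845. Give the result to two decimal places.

11.82 percentage points

First mineral: 128.240 g S in 501.815 g formula = 25.56 wt% S.
Second mineral: 32.060 g S in 233.383 g formula = 13.74 wt% S.
25.56% − 13.74% gives a difference of 11.82 percentage points.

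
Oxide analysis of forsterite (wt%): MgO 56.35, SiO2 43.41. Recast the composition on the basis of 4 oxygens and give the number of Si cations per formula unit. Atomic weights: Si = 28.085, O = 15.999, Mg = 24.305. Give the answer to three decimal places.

1.016 Si apfu

MgO: 56.35/40.304 = 1.39812 mol → 1.39812 mol Mg, 1.39812 mol O.
SiO2: 43.41/60.083 = 0.72250 mol → 0.72250 mol Si, 1.44500 mol O.
Total oxygen = 2.84312 mol. Normalization factor = 4/2.84312 = 1.40691.
Si per 4 O = 0.72250 × 1.40691 = 1.016.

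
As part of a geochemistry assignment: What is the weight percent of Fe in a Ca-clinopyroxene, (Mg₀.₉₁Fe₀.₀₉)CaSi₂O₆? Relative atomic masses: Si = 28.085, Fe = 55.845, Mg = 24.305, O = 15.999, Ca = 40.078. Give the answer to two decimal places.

2.29 weight percent

Formula mass = 0.91·24.305 + 0.09·55.845 + 1·40.078 + 2·28.085 + 6·15.999 = 219.386 g/mol, of which 5.026 g is Fe.
So Fe makes up 5.026/219.386 = 0.0229 of the mass, i.e. 2.29%.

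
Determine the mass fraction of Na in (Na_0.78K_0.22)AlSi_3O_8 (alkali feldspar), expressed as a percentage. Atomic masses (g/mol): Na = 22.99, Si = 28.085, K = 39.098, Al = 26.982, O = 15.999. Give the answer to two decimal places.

Molar mass of (Na_0.78K_0.22)AlSi_3O_8: 0.78*22.99 + 0.22*39.098 + 1*26.982 + 3*28.085 + 8*15.999 = 265.763 g/mol.
Mass of Na per formula unit: 0.78 × 22.99 = 17.932 g.
Weight fraction Na = 17.932 / 265.763 = 0.0675.

6.75 wt%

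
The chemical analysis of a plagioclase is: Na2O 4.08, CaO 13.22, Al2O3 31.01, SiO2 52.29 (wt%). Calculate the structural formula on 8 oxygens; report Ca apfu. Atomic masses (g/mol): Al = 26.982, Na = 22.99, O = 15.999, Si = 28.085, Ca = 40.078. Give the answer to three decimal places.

0.638 Ca apfu

4.08 wt% Na2O ÷ 61.979 g/mol = 0.06583 mol, giving 0.13166 Na and 0.06583 O.
13.22 wt% CaO ÷ 56.077 g/mol = 0.23575 mol, giving 0.23575 Ca and 0.23575 O.
31.01 wt% Al2O3 ÷ 101.961 g/mol = 0.30414 mol, giving 0.60828 Al and 0.91242 O.
52.29 wt% SiO2 ÷ 60.083 g/mol = 0.87030 mol, giving 0.87030 Si and 1.74060 O.
Oxygen sums to 2.95460; scaling by 8/2.95460 = 2.70764 puts the formula on 8 O.
Ca: 0.23575 × 2.70764 = 0.638 atoms per formula unit.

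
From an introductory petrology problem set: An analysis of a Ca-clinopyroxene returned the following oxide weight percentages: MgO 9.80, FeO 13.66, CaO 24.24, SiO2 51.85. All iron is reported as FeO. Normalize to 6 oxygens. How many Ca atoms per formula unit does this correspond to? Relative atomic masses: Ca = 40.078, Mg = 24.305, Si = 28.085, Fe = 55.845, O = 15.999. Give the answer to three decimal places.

1.001 Ca apfu

MgO (M=40.304): mol = 0.24315; Mg = 0.24315, O = 0.24315.
FeO (M=71.844): mol = 0.19013; Fe = 0.19013, O = 0.19013.
CaO (M=56.077): mol = 0.43226; Ca = 0.43226, O = 0.43226.
SiO2 (M=60.083): mol = 0.86297; Si = 0.86297, O = 1.72594.
ΣO = 2.59148; factor = 6/ΣO = 2.31528.
Ca apfu = 0.43226 × 2.31528 = 1.001.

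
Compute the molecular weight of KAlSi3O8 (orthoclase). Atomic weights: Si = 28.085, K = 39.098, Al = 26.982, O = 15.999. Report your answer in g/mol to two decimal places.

278.33 g/mol

K: 1 × 39.098 = 39.0980
Al: 1 × 26.982 = 26.9820
Si: 3 × 28.085 = 84.2550
O: 8 × 15.999 = 127.9920
Summing the contributions gives the formula mass.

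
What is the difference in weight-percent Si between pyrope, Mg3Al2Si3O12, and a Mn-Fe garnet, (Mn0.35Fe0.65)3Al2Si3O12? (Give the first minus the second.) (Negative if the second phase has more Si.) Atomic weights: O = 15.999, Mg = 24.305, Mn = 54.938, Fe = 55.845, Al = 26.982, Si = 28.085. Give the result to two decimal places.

3.94 percentage points

Si in Mg3Al2Si3O12: molar mass 403.122 g/mol; 3×28.085 = 84.255 g → 20.90 wt%.
Si in (Mn0.35Fe0.65)3Al2Si3O12: molar mass 496.790 g/mol; 3×28.085 = 84.255 g → 16.96 wt%.
Difference = 20.90 − 16.96 = 3.94 percentage points.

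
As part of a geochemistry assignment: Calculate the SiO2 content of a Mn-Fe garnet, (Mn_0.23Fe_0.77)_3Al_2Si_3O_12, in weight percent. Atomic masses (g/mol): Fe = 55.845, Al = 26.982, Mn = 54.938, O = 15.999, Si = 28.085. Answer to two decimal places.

Molar mass of (Mn_0.23Fe_0.77)_3Al_2Si_3O_12 = 0.69*54.938 + 2.31*55.845 + 2*26.982 + 3*28.085 + 12*15.999 = 497.116 g/mol.
Each formula unit contains 3 Si, equivalent to 3/1 = 3.0000 mol SiO2.
M(SiO2) = 1×28.085 + 2×15.999 = 60.083 g/mol.
Mass of SiO2 per formula unit = 3.0000 × 60.083 = 180.249 g.
SiO2 wt% = 180.249 / 497.116 × 100 = 36.26%.

36.26 wt%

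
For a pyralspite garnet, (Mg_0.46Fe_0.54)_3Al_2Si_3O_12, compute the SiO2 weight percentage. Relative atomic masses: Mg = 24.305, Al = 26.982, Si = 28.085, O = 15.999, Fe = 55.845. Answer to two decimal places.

39.68 wt%

M((Mg_0.46Fe_0.54)_3Al_2Si_3O_12) = 454.217 g/mol; M(SiO2) = 60.083 g/mol.
Moles SiO2 per formula unit = 3 Si ÷ 1 = 3.0000.
SiO2 fraction = (3.0000 × 60.083) / 454.217 = 180.249/454.217 = 0.3968.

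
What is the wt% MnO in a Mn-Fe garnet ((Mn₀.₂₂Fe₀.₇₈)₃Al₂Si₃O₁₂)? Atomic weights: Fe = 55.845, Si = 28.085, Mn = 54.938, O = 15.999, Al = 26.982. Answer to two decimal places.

9.42 wt%

Formula mass = 497.143 g/mol.
0.66 Mn → 0.6600 mol MnO per formula unit; M(MnO) = 70.937, so MnO mass = 46.818 g.
46.818/497.143 × 100 = 9.42 wt%.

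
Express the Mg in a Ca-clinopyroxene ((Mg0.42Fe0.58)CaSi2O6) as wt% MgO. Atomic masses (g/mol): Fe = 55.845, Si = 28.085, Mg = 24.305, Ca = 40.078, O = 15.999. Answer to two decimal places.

7.21 wt%

Formula mass = 234.840 g/mol.
0.42 Mg → 0.4200 mol MgO per formula unit; M(MgO) = 40.304, so MgO mass = 16.928 g.
16.928/234.840 × 100 = 7.21 wt%.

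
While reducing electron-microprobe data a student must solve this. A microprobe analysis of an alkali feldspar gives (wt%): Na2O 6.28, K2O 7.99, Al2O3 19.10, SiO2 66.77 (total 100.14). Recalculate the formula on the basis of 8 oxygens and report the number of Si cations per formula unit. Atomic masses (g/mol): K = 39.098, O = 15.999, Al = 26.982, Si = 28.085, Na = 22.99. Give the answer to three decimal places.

2.993 Si apfu

Na2O: 6.28/61.979 = 0.10132 mol → 0.20264 mol Na, 0.10132 mol O.
K2O: 7.99/94.195 = 0.08482 mol → 0.16964 mol K, 0.08482 mol O.
Al2O3: 19.10/101.961 = 0.18733 mol → 0.37466 mol Al, 0.56199 mol O.
SiO2: 66.77/60.083 = 1.11130 mol → 1.11130 mol Si, 2.22260 mol O.
Total oxygen = 2.97073 mol. Normalization factor = 8/2.97073 = 2.69294.
Si per 8 O = 1.11130 × 2.69294 = 2.993.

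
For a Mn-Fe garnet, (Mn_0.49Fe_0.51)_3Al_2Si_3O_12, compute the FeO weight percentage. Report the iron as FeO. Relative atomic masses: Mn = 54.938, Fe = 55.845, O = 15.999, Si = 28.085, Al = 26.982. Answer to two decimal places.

22.14 wt%

Formula mass = 496.409 g/mol.
1.53 Fe → 1.5300 mol FeO per formula unit; M(FeO) = 71.844, so FeO mass = 109.921 g.
109.921/496.409 × 100 = 22.14 wt%.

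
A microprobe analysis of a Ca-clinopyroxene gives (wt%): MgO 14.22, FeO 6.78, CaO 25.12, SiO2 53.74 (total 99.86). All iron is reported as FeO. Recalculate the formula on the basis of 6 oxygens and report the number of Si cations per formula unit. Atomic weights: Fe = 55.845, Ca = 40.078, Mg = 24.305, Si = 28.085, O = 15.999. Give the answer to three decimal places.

1.999 Si apfu

MgO (M=40.304): mol = 0.35282; Mg = 0.35282, O = 0.35282.
FeO (M=71.844): mol = 0.09437; Fe = 0.09437, O = 0.09437.
CaO (M=56.077): mol = 0.44796; Ca = 0.44796, O = 0.44796.
SiO2 (M=60.083): mol = 0.89443; Si = 0.89443, O = 1.78886.
ΣO = 2.68401; factor = 6/ΣO = 2.23546.
Si apfu = 0.89443 × 2.23546 = 1.999.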